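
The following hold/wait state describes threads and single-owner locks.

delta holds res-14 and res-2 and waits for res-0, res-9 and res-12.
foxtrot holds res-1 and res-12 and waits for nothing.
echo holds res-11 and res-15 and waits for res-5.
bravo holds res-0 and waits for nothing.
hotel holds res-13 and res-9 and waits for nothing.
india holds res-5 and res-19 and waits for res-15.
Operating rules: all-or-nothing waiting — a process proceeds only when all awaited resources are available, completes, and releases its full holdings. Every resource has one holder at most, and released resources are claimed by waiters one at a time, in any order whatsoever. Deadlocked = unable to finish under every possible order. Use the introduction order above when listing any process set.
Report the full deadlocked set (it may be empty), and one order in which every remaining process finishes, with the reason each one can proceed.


The deadlocked set is echo and india.
Key observation: echo -> india -> echo is a circular wait — nothing in it can go first; no other process is dragged down with it.
A valid finishing order for the others: bravo, foxtrot, hotel, delta.
Check, step by step:
  bravo: no waits; runs immediately, freeing res-0
  foxtrot: no waits; runs immediately, freeing res-1 and res-12
  hotel: no waits; runs immediately, freeing res-13 and res-9
  delta waits on res-0, res-9 and res-12 — all released -> runs and releases res-14 and res-2


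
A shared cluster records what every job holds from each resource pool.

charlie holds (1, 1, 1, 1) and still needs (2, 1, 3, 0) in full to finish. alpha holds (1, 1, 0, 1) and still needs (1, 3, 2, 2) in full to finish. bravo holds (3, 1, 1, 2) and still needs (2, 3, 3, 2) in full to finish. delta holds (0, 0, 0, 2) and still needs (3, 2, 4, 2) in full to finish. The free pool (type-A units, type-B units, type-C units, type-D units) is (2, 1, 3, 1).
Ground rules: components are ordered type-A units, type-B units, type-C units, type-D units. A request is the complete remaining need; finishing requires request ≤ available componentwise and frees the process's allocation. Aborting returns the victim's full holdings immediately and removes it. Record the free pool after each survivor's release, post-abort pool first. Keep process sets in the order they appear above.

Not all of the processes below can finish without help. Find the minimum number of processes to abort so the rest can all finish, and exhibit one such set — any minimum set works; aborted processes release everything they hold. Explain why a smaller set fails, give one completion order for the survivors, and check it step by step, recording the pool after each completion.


Minimum abort set: bravo.
Key observation: no ordering could ever have run alpha before the abort of bravo; with (3, 1, 1, 2) back in the pool it fits at step 3.
Why nothing smaller works: aborting no one leaves the state deadlocked as given.
The survivors complete as delta, charlie, alpha. Verifying each step (starting from the post-abort pool):
  pool = (5, 2, 4, 3)
  run delta (needs (3, 2, 4, 2), free (5, 2, 4, 3)); after release of (0, 0, 0, 2) the pool is (5, 2, 4, 5)
  run charlie (needs (2, 1, 3, 0), free (5, 2, 4, 5)); after release of (1, 1, 1, 1) the pool is (6, 3, 5, 6)
  run alpha (needs (1, 3, 2, 2), free (6, 3, 5, 6)); after release of (1, 1, 0, 1) the pool is (7, 4, 5, 7)


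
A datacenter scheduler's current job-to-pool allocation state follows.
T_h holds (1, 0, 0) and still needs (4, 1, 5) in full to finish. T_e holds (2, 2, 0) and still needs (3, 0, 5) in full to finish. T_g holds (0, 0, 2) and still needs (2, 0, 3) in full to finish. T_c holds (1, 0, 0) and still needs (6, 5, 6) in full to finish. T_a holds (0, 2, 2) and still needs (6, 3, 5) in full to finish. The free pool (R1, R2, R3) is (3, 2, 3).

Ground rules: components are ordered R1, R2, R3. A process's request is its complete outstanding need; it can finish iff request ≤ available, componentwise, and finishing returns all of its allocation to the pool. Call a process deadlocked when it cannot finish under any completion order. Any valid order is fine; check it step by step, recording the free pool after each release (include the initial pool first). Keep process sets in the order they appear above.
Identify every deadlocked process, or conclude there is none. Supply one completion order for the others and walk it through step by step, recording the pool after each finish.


No process is deadlocked.
Key observation: starting with T_g, each completion frees enough for the next — no one is permanently blocked.
One completion order for the rest: T_g, T_e, T_h, T_a, T_c. Verifying each step:
  pool = (3, 2, 3)
  T_g: need (2, 0, 3) fits (3, 2, 3); releases (0, 0, 2), pool now (3, 2, 5)
  T_e: need (3, 0, 5) fits (3, 2, 5); releases (2, 2, 0), pool now (5, 4, 5)
  T_h: need (4, 1, 5) fits (5, 4, 5); releases (1, 0, 0), pool now (6, 4, 5)
  T_a: need (6, 3, 5) fits (6, 4, 5); releases (0, 2, 2), pool now (6, 6, 7)
  T_c: need (6, 5, 6) fits (6, 6, 7); releases (1, 0, 0), pool now (7, 6, 7)


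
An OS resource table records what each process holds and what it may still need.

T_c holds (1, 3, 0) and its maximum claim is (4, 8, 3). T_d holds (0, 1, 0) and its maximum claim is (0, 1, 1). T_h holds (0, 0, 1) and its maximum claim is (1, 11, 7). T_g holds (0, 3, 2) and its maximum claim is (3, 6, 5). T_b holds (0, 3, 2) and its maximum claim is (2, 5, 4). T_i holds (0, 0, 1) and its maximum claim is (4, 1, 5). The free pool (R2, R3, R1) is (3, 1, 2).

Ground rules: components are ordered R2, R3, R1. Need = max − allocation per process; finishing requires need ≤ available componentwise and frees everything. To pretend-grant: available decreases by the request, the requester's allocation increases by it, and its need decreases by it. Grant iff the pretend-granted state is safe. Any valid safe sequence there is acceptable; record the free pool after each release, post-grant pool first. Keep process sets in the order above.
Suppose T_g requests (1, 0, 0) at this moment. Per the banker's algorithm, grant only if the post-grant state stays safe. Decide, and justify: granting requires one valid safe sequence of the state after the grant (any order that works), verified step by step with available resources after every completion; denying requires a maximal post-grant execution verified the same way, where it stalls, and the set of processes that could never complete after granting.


GRANT. The post-grant state is safe; one safe sequence: T_d, T_b, T_g, T_c, T_h, T_i.
Key observation: (2, 1, 2) free after granting still covers T_d first, and each release covers the next.
Step-by-step check of the post-grant state:
  pool = (2, 1, 2)
  T_d: need (0, 0, 1) fits (2, 1, 2); releases (0, 1, 0), pool now (2, 2, 2)
  T_b: need (2, 2, 2) fits (2, 2, 2); releases (0, 3, 2), pool now (2, 5, 4)
  T_g: need (2, 3, 3) fits (2, 5, 4); releases (1, 3, 2), pool now (3, 8, 6)
  T_c: need (3, 5, 3) fits (3, 8, 6); releases (1, 3, 0), pool now (4, 11, 6)
  T_h: need (1, 11, 6) fits (4, 11, 6); releases (0, 0, 1), pool now (4, 11, 7)
  T_i: need (4, 1, 4) fits (4, 11, 7); releases (0, 0, 1), pool now (4, 11, 8)


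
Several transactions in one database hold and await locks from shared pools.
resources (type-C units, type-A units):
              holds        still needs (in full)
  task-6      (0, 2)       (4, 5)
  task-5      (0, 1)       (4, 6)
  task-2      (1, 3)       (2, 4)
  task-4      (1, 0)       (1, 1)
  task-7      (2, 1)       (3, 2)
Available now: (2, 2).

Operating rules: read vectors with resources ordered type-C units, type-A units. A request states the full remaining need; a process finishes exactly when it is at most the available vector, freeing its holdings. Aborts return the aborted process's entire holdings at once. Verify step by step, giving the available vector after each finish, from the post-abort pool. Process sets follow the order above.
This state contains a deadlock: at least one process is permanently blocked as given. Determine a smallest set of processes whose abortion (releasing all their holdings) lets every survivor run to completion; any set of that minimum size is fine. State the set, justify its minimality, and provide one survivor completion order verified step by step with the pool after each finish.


Abort task-6.
Key observation: before aborting task-6, task-2 was permanently blocked — no order could ever run it; afterwards it completes at step 2.
No smaller set exists: with zero aborts the deadlock remains.
The survivors complete as task-4, task-2, task-7, task-5. Walking it through (starting from the post-abort pool):
  pool = (2, 4)
  run task-4 (needs (1, 1), free (2, 4)); after release of (1, 0) the pool is (3, 4)
  run task-2 (needs (2, 4), free (3, 4)); after release of (1, 3) the pool is (4, 7)
  run task-7 (needs (3, 2), free (4, 7)); after release of (2, 1) the pool is (6, 8)
  run task-5 (needs (4, 6), free (6, 8)); after release of (0, 1) the pool is (6, 9)


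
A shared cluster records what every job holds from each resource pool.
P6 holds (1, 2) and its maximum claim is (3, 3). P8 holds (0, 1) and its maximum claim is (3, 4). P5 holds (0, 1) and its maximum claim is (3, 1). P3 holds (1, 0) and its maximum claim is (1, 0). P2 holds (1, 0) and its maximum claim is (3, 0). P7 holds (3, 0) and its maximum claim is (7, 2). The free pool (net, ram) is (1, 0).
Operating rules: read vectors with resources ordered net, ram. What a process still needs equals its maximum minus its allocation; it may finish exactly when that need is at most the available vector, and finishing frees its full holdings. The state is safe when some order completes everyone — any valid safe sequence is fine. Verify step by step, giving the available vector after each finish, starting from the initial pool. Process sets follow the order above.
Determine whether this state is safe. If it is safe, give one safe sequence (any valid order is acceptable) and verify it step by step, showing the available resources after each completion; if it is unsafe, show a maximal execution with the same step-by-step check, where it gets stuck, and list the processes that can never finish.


SAFE, for example via the order P3, P2, P5, P6, P7, P8.
Key observation: reading the order forward, P2 is the first process whose need (2, 0) meets the free pool (2, 0) exactly on a resource it requests.
Check, step by step:
  pool = (1, 0)
  P3 needs (0, 0) <= (1, 0) -> finishes; pool += (1, 0) = (2, 0)
  P2 needs (2, 0) <= (2, 0) -> finishes; pool += (1, 0) = (3, 0)
  P5 needs (3, 0) <= (3, 0) -> finishes; pool += (0, 1) = (3, 1)
  P6 needs (2, 1) <= (3, 1) -> finishes; pool += (1, 2) = (4, 3)
  P7 needs (4, 2) <= (4, 3) -> finishes; pool += (3, 0) = (7, 3)
  P8 needs (3, 3) <= (7, 3) -> finishes; pool += (0, 1) = (7, 4)


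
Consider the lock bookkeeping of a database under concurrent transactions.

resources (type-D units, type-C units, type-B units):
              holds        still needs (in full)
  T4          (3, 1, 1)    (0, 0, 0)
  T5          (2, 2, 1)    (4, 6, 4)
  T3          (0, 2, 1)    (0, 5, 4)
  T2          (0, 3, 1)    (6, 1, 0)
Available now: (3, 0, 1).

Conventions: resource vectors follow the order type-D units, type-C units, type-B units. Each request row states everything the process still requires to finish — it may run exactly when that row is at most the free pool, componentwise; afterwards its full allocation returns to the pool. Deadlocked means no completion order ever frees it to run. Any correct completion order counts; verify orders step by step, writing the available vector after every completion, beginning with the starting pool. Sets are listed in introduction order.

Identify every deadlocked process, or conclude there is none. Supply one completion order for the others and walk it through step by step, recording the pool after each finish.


The deadlocked set is T5 and T3.
Key observation: even finishing T4, T2 leaves just (6, 4, 3) free — too little type-C units for any of the remaining processes.
One completion order for the rest: T4, T2. Step-by-step check:
  pool = (3, 0, 1)
  run T4 (needs (0, 0, 0), free (3, 0, 1)); after release of (3, 1, 1) the pool is (6, 1, 2)
  run T2 (needs (6, 1, 0), free (6, 1, 2)); after release of (0, 3, 1) the pool is (6, 4, 3)
The stuck group stays short no matter what:
  blocked: T5 wants (4, 6, 4), pool (6, 4, 3) — not enough type-C units and type-B units
  blocked: T3 wants (0, 5, 4), pool (6, 4, 3) — not enough type-C units and type-B units


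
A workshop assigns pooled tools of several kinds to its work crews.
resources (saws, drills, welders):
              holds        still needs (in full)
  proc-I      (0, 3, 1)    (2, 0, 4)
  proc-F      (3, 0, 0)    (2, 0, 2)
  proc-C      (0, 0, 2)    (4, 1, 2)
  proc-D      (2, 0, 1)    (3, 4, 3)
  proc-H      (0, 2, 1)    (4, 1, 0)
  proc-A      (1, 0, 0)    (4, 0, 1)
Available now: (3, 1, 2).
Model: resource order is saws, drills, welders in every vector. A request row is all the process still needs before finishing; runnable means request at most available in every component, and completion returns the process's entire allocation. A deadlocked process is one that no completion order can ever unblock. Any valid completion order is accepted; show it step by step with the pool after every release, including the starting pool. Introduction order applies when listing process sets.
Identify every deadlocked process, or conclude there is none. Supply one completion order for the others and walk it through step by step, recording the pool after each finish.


The deadlocked set is empty.
Key observation: the pool covers proc-F at once, and every later process fits after earlier releases.
The rest can finish in the order proc-F, proc-A, proc-C, proc-I, proc-D, proc-H. Verifying each step:
  pool = (3, 1, 2)
  run proc-F (needs (2, 0, 2), free (3, 1, 2)); after release of (3, 0, 0) the pool is (6, 1, 2)
  run proc-A (needs (4, 0, 1), free (6, 1, 2)); after release of (1, 0, 0) the pool is (7, 1, 2)
  run proc-C (needs (4, 1, 2), free (7, 1, 2)); after release of (0, 0, 2) the pool is (7, 1, 4)
  run proc-I (needs (2, 0, 4), free (7, 1, 4)); after release of (0, 3, 1) the pool is (7, 4, 5)
  run proc-D (needs (3, 4, 3), free (7, 4, 5)); after release of (2, 0, 1) the pool is (9, 4, 6)
  run proc-H (needs (4, 1, 0), free (9, 4, 6)); after release of (0, 2, 1) the pool is (9, 6, 7)


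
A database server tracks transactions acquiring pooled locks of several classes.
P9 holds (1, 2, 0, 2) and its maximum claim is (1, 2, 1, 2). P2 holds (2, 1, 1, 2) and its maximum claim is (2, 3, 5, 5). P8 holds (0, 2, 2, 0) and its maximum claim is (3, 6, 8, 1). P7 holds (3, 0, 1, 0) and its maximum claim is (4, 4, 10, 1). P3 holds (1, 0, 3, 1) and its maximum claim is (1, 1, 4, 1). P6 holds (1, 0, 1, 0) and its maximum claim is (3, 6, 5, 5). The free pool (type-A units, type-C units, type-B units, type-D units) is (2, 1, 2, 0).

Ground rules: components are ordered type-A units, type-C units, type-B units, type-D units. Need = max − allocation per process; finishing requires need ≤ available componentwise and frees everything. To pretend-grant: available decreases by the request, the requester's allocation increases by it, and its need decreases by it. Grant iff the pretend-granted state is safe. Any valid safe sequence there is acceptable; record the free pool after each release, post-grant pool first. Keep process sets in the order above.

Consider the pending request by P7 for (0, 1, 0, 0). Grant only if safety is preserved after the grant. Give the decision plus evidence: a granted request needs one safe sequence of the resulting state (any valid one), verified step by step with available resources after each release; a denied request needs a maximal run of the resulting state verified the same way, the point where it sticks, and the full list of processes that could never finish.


DENY. Granting would leave the state unsafe.
Key observation: after P9, P3, P2 the pool peaks at (6, 3, 6, 5), and each blocked process is short somewhere: P8 on type-C units; P7 on type-B units; P6 on type-C units.
Pretend the grant happened; the run P9, P3, P2 goes as far as possible. Walking it through:
  pool = (2, 0, 2, 0)
  P9 needs (0, 0, 1, 0) <= (2, 0, 2, 0) -> finishes; pool += (1, 2, 0, 2) = (3, 2, 2, 2)
  P3 needs (0, 1, 1, 0) <= (3, 2, 2, 2) -> finishes; pool += (1, 0, 3, 1) = (4, 2, 5, 3)
  P2 needs (0, 2, 4, 3) <= (4, 2, 5, 3) -> finishes; pool += (2, 1, 1, 2) = (6, 3, 6, 5)
  P8 still needs (3, 4, 6, 1) but only (6, 3, 6, 5) is free — short on type-C units
  P7 still needs (1, 3, 9, 1) but only (6, 3, 6, 5) is free — short on type-B units
  P6 still needs (2, 6, 4, 5) but only (6, 3, 6, 5) is free — short on type-C units
Processes that could never finish after the grant: P8, P7 and P6.


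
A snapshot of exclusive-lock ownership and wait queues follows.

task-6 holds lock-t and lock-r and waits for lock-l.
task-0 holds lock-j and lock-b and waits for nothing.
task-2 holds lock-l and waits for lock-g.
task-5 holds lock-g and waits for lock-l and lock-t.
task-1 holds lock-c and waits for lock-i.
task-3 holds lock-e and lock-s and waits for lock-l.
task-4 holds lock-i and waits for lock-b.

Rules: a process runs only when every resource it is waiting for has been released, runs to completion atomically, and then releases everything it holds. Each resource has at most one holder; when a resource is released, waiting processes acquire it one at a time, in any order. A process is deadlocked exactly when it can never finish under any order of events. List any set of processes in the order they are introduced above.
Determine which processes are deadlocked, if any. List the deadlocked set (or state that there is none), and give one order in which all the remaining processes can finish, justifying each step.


Deadlocked: task-6, task-2, task-5 and task-3.
Key observation: the cycle task-6 -> task-2 -> task-5 -> task-6 can never break — each member waits on the next; task-3 waits into the deadlock from upstream.
The rest can finish in the order task-0, task-4, task-1.
Check, step by step:
  run task-0 (it waits on nothing); releases lock-j and lock-b
  task-4: everything it awaited (lock-b) is free; runs, freeing lock-i
  task-1: everything it awaited (lock-i) is free; runs, freeing lock-c


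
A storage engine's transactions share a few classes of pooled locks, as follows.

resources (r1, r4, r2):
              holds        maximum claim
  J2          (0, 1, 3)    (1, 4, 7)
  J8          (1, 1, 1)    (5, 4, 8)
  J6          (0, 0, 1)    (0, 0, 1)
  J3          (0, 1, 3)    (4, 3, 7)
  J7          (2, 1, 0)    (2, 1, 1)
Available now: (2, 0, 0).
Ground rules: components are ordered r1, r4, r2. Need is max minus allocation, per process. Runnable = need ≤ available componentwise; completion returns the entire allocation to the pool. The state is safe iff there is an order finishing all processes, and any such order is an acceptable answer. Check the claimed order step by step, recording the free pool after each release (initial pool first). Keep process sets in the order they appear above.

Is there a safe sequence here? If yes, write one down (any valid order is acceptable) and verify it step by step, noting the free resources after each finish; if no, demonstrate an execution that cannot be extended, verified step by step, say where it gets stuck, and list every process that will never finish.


UNSAFE — no complete ordering exists.
Key observation: even finishing J6, J7 leaves just (4, 1, 1) free — too little r4 for any of the remaining processes.
The run J6, J7 cannot be extended any further. Step-by-step check:
  pool = (2, 0, 0)
  J6 needs (0, 0, 0) <= (2, 0, 0) -> finishes; pool += (0, 0, 1) = (2, 0, 1)
  J7 needs (0, 0, 1) <= (2, 0, 1) -> finishes; pool += (2, 1, 0) = (4, 1, 1)
  J2 cannot run: need (1, 3, 4) vs free (4, 1, 1) (insufficient r4 and r2)
  J8 cannot run: need (4, 3, 7) vs free (4, 1, 1) (insufficient r4 and r2)
  J3 cannot run: need (4, 2, 4) vs free (4, 1, 1) (insufficient r4 and r2)
Never able to finish: J2, J8 and J3.


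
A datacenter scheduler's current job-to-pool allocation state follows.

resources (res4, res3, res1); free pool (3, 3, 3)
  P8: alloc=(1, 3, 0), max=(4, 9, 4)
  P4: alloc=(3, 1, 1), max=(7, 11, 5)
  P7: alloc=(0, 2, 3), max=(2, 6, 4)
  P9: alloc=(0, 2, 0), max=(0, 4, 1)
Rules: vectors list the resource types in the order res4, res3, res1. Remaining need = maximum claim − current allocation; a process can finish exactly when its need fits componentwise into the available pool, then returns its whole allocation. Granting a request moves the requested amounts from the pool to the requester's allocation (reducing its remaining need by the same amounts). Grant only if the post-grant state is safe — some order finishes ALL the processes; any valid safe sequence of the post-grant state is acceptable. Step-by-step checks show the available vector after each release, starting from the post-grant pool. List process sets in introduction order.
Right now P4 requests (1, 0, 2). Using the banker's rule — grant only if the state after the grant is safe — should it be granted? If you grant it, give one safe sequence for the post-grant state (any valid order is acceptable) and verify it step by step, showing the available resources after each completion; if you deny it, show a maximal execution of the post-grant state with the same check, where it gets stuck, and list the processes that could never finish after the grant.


DENY. Granting would leave the state unsafe.
Key observation: once P9, P7 finish, the pool peaks at (2, 7, 4) — and every remaining process still needs more res4 than that.
On the post-grant state, P9, P7 is a maximal run — nothing extends it. Step-by-step check:
  pool = (2, 3, 1)
  P9: need (0, 2, 1) fits (2, 3, 1); releases (0, 2, 0), pool now (2, 5, 1)
  P7: need (2, 4, 1) fits (2, 5, 1); releases (0, 2, 3), pool now (2, 7, 4)
  P8 still needs (3, 6, 4) but only (2, 7, 4) is free — short on res4
  P4 still needs (3, 10, 2) but only (2, 7, 4) is free — short on res4 and res3
Processes that could never finish after the grant: P8 and P4.


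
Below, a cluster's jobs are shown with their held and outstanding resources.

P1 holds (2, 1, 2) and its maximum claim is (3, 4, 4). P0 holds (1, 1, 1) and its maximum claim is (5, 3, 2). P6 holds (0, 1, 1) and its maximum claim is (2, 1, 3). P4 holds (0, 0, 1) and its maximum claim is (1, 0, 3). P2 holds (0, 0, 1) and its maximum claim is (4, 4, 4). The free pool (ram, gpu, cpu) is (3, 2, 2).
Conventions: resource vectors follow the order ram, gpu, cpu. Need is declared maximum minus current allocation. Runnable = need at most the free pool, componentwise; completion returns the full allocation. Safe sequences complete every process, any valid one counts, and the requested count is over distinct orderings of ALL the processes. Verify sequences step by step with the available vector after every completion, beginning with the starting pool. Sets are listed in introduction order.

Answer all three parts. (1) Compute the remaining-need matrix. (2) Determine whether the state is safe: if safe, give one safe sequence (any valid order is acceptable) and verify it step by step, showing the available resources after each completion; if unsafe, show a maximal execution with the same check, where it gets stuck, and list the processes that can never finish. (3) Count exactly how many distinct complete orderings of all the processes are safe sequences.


(1) Need matrix, components ordered ram, gpu, cpu:
  P1: (1, 3, 2)
  P0: (4, 2, 1)
  P6: (2, 0, 2)
  P4: (1, 0, 2)
  P2: (4, 4, 3)
(2) SAFE — a valid safe sequence is P6, P1, P2, P4, P0.
Key observation: P6 is the earliest step where a requested resource binds exactly: need (2, 0, 2), pool (3, 2, 2) at its turn.
Step-by-step check:
  pool = (3, 2, 2)
  P6 needs (2, 0, 2) <= (3, 2, 2) -> finishes; pool += (0, 1, 1) = (3, 3, 3)
  P1 needs (1, 3, 2) <= (3, 3, 3) -> finishes; pool += (2, 1, 2) = (5, 4, 5)
  P2 needs (4, 4, 3) <= (5, 4, 5) -> finishes; pool += (0, 0, 1) = (5, 4, 6)
  P4 needs (1, 0, 2) <= (5, 4, 6) -> finishes; pool += (0, 0, 1) = (5, 4, 7)
  P0 needs (4, 2, 1) <= (5, 4, 7) -> finishes; pool += (1, 1, 1) = (6, 5, 8)
(3) Precisely 10 of the possible complete orderings are safe sequences.


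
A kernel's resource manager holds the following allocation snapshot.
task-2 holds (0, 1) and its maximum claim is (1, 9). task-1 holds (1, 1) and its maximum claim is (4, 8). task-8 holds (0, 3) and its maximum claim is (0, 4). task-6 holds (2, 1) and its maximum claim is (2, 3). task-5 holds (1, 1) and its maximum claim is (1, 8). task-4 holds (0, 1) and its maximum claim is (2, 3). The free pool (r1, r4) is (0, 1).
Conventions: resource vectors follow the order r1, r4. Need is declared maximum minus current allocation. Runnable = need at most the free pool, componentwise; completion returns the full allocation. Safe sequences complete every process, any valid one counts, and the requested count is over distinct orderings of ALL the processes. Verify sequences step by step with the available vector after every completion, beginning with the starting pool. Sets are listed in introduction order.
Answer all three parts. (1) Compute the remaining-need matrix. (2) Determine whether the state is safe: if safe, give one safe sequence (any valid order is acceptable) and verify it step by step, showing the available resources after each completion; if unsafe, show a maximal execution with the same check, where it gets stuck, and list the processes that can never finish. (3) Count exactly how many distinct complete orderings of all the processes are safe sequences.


(1) Need matrix, components ordered r1, r4:
  task-2: (1, 8)
  task-1: (3, 7)
  task-8: (0, 1)
  task-6: (0, 2)
  task-5: (0, 7)
  task-4: (2, 2)
(2) UNSAFE — no complete ordering exists.
Key observation: once task-8, task-6, task-4 finish, the pool peaks at (2, 6) — and every remaining process still needs more r4 than that.
The run task-8, task-6, task-4 cannot be extended any further. Step-by-step check:
  pool = (0, 1)
  task-8: need (0, 1) fits (0, 1); releases (0, 3), pool now (0, 4)
  task-6: need (0, 2) fits (0, 4); releases (2, 1), pool now (2, 5)
  task-4: need (2, 2) fits (2, 5); releases (0, 1), pool now (2, 6)
  task-2 still needs (1, 8) but only (2, 6) is free — short on r4
  task-1 still needs (3, 7) but only (2, 6) is free — short on r1 and r4
  task-5 still needs (0, 7) but only (2, 6) is free — short on r4
Never able to finish: task-2, task-1 and task-5.
(3) The exact count: 0 of the possible complete orderings are safe sequences.


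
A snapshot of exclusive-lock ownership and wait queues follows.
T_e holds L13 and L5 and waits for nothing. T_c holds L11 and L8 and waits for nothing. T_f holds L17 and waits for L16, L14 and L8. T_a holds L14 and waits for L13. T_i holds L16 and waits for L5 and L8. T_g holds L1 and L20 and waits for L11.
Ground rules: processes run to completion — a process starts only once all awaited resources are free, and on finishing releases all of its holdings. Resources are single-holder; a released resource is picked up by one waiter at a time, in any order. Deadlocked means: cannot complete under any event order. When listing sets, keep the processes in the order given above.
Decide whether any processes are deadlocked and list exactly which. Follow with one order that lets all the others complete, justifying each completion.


No process is deadlocked.
Key observation: all waits point, directly or indirectly, at processes that can finish, so nothing is permanently blocked.
A valid finishing order for the others: T_e, T_c, T_a, T_g, T_i, T_f.
Step-by-step check:
  run T_e (it waits on nothing); releases L13 and L5
  run T_c (it waits on nothing); releases L11 and L8
  T_a: everything it awaited (L13) is free; runs, freeing L14
  T_g: everything it awaited (L11) is free; runs, freeing L1 and L20
  T_i: everything it awaited (L5 and L8) is free; runs, freeing L16
  T_f: everything it awaited (L16, L14 and L8) is free; runs, freeing L17


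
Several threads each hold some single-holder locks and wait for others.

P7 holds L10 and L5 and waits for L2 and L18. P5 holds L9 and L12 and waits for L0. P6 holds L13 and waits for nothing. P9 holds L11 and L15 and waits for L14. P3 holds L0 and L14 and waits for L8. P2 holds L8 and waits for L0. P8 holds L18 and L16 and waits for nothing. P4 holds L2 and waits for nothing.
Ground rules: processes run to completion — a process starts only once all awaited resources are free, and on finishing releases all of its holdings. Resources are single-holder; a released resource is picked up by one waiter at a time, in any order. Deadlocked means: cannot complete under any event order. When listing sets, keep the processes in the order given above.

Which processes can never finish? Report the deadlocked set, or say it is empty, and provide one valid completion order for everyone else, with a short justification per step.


Deadlocked set: P5, P9, P3 and P2.
Key observation: nobody on the ring P3 -> P2 -> P3 can start until another member finishes, which never happens; P5 and P9 wait into the deadlock from upstream.
One completion order for the rest: P6, P4, P8, P7.
Walking it through:
  P6 waits on nothing -> runs at once and releases L13
  P4 waits on nothing -> runs at once and releases L2
  P8 waits on nothing -> runs at once and releases L18 and L16
  P7 waits on L2 and L18 — all released -> runs and releases L10 and L5


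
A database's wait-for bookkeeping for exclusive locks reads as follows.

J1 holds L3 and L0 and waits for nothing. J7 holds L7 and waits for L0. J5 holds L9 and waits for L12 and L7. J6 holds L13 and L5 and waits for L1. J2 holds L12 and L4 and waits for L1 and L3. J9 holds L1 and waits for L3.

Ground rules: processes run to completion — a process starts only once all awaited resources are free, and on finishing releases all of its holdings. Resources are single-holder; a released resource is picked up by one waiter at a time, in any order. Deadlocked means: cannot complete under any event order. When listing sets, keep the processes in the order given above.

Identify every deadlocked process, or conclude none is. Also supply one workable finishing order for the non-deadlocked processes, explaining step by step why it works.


Nothing here is deadlocked.
Key observation: the wait graph is acyclic; completion cascades from the unblocked processes through everyone else.
A valid finishing order for the others: J1, J7, J9, J2, J6, J5.
Step-by-step check:
  J1 waits on nothing -> runs at once and releases L3 and L0
  run J7 (all its waits — L0 — are resolved); releases L7
  run J9 (all its waits — L3 — are resolved); releases L1
  run J2 (all its waits — L1 and L3 — are resolved); releases L12 and L4
  run J6 (all its waits — L1 — are resolved); releases L13 and L5
  run J5 (all its waits — L12 and L7 — are resolved); releases L9


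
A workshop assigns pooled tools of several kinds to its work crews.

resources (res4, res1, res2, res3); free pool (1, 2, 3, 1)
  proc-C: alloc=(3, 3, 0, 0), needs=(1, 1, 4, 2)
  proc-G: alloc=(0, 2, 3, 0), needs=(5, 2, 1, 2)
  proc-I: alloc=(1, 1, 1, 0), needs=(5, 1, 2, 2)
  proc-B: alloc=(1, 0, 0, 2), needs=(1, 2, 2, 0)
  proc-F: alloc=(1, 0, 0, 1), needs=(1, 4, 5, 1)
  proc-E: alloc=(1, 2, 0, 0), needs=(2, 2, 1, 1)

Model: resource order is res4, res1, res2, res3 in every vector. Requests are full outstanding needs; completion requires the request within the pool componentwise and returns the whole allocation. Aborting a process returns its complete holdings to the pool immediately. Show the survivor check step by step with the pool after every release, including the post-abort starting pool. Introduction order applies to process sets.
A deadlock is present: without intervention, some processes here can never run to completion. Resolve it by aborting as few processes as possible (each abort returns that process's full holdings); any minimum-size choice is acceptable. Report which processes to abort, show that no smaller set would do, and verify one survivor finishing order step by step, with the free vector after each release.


The answer: abort proc-C.
Key observation: proc-I could never have finished before the abort; with (3, 3, 0, 0) returned by proc-C, it fits at step 2.
Why nothing smaller works: aborting no one leaves the state deadlocked as given.
The survivors complete as proc-B, proc-I, proc-E, proc-G, proc-F. Walking it through (starting from the post-abort pool):
  pool = (4, 5, 3, 1)
  run proc-B (needs (1, 2, 2, 0), free (4, 5, 3, 1)); after release of (1, 0, 0, 2) the pool is (5, 5, 3, 3)
  run proc-I (needs (5, 1, 2, 2), free (5, 5, 3, 3)); after release of (1, 1, 1, 0) the pool is (6, 6, 4, 3)
  run proc-E (needs (2, 2, 1, 1), free (6, 6, 4, 3)); after release of (1, 2, 0, 0) the pool is (7, 8, 4, 3)
  run proc-G (needs (5, 2, 1, 2), free (7, 8, 4, 3)); after release of (0, 2, 3, 0) the pool is (7, 10, 7, 3)
  run proc-F (needs (1, 4, 5, 1), free (7, 10, 7, 3)); after release of (1, 0, 0, 1) the pool is (8, 10, 7, 4)


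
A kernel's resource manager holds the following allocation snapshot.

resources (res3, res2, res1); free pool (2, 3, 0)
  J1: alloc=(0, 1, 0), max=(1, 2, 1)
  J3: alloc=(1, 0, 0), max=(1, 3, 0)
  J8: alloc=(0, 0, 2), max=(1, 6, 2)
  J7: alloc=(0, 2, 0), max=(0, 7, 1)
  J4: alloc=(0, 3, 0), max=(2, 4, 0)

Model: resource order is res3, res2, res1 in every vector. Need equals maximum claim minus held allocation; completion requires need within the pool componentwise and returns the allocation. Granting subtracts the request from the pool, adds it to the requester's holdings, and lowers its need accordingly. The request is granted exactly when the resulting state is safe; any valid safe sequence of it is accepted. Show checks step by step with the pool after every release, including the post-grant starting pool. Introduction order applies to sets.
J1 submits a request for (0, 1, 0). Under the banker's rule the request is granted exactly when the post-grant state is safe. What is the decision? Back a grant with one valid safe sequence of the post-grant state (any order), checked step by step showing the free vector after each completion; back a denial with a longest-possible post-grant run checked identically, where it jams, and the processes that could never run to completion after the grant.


DENY — the pretend-granted state is unsafe.
Key observation: after J4, J3 the pool peaks at (3, 5, 0), and each blocked process is short somewhere: J1 on res1; J8 on res2; J7 on res1.
After a pretend grant, a maximal execution: J4, J3 — then nothing else fits. Verifying each step:
  pool = (2, 2, 0)
  J4 needs (2, 1, 0) <= (2, 2, 0) -> finishes; pool += (0, 3, 0) = (2, 5, 0)
  J3 needs (0, 3, 0) <= (2, 5, 0) -> finishes; pool += (1, 0, 0) = (3, 5, 0)
  J1 cannot run: need (1, 0, 1) vs free (3, 5, 0) (insufficient res1)
  J8 cannot run: need (1, 6, 0) vs free (3, 5, 0) (insufficient res2)
  J7 cannot run: need (0, 5, 1) vs free (3, 5, 0) (insufficient res1)
Had the request been granted, J1, J8 and J7 could never finish.


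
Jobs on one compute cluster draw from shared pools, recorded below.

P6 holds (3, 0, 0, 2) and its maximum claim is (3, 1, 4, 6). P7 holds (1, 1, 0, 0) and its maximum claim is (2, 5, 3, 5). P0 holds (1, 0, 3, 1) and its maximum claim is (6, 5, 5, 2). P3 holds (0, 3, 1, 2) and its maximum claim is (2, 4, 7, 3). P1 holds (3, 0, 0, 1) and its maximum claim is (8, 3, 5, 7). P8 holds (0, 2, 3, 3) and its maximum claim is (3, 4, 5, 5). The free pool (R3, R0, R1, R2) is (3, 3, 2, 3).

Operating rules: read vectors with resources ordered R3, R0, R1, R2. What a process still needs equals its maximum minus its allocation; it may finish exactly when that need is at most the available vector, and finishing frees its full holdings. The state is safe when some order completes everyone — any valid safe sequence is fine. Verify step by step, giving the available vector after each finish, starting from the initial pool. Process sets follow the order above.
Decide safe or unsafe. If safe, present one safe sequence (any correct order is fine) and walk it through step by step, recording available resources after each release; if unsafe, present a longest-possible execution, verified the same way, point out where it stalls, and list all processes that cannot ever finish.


SAFE — a valid safe sequence is P8, P6, P0, P1, P3, P7.
Key observation: P8 is the earliest step where a requested resource binds exactly: need (3, 2, 2, 2), pool (3, 3, 2, 3) at its turn.
Verifying each step:
  pool = (3, 3, 2, 3)
  run P8 (needs (3, 2, 2, 2), free (3, 3, 2, 3)); after release of (0, 2, 3, 3) the pool is (3, 5, 5, 6)
  run P6 (needs (0, 1, 4, 4), free (3, 5, 5, 6)); after release of (3, 0, 0, 2) the pool is (6, 5, 5, 8)
  run P0 (needs (5, 5, 2, 1), free (6, 5, 5, 8)); after release of (1, 0, 3, 1) the pool is (7, 5, 8, 9)
  run P1 (needs (5, 3, 5, 6), free (7, 5, 8, 9)); after release of (3, 0, 0, 1) the pool is (10, 5, 8, 10)
  run P3 (needs (2, 1, 6, 1), free (10, 5, 8, 10)); after release of (0, 3, 1, 2) the pool is (10, 8, 9, 12)
  run P7 (needs (1, 4, 3, 5), free (10, 8, 9, 12)); after release of (1, 1, 0, 0) the pool is (11, 9, 9, 12)


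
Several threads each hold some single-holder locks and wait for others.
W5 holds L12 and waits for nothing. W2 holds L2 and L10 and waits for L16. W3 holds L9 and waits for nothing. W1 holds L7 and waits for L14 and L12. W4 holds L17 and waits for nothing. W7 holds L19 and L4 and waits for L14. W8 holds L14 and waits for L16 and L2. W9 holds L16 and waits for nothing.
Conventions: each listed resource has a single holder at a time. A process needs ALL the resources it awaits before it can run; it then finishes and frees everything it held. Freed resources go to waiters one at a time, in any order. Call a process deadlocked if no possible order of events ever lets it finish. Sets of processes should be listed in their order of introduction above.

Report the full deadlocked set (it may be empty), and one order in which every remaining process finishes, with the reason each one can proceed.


No process is deadlocked.
Key observation: the wait relation is loop-free; peeling off processes with no waits unwinds the whole state.
The rest can finish in the order W9, W4, W5, W2, W8, W7, W1, W3.
Walking it through:
  W9 waits on nothing -> runs at once and releases L16
  W4 waits on nothing -> runs at once and releases L17
  W5 waits on nothing -> runs at once and releases L12
  run W2 (all its waits — L16 — are resolved); releases L2 and L10
  run W8 (all its waits — L16 and L2 — are resolved); releases L14
  run W7 (all its waits — L14 — are resolved); releases L19 and L4
  run W1 (all its waits — L14 and L12 — are resolved); releases L7
  W3 waits on nothing -> runs at once and releases L9


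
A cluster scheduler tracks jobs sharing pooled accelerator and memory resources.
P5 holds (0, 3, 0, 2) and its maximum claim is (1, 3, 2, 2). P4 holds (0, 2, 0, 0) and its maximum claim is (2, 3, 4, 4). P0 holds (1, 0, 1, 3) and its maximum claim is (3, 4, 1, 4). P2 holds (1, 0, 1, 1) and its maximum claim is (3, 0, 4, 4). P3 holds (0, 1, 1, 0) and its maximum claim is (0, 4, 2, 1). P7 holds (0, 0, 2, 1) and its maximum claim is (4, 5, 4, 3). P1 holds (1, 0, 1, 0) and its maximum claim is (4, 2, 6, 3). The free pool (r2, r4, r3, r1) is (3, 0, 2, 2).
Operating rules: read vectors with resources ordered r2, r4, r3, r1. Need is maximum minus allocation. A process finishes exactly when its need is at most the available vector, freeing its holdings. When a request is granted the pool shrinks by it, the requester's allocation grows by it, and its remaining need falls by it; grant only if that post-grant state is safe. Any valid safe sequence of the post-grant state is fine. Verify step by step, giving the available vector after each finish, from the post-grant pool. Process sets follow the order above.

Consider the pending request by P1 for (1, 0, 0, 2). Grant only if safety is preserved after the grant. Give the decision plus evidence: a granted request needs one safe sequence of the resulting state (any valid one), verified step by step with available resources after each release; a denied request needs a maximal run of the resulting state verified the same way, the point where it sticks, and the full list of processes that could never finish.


GRANT. The post-grant state is safe; one safe sequence: P5, P3, P0, P4, P2, P7, P1.
Key observation: post-grant, (2, 0, 2, 0) remains, and an order beginning with P5 completes everyone.
Verifying the post-grant state step by step:
  pool = (2, 0, 2, 0)
  run P5 (needs (1, 0, 2, 0), free (2, 0, 2, 0)); after release of (0, 3, 0, 2) the pool is (2, 3, 2, 2)
  run P3 (needs (0, 3, 1, 1), free (2, 3, 2, 2)); after release of (0, 1, 1, 0) the pool is (2, 4, 3, 2)
  run P0 (needs (2, 4, 0, 1), free (2, 4, 3, 2)); after release of (1, 0, 1, 3) the pool is (3, 4, 4, 5)
  run P4 (needs (2, 1, 4, 4), free (3, 4, 4, 5)); after release of (0, 2, 0, 0) the pool is (3, 6, 4, 5)
  run P2 (needs (2, 0, 3, 3), free (3, 6, 4, 5)); after release of (1, 0, 1, 1) the pool is (4, 6, 5, 6)
  run P7 (needs (4, 5, 2, 2), free (4, 6, 5, 6)); after release of (0, 0, 2, 1) the pool is (4, 6, 7, 7)
  run P1 (needs (2, 2, 5, 1), free (4, 6, 7, 7)); after release of (2, 0, 1, 2) the pool is (6, 6, 8, 9)
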